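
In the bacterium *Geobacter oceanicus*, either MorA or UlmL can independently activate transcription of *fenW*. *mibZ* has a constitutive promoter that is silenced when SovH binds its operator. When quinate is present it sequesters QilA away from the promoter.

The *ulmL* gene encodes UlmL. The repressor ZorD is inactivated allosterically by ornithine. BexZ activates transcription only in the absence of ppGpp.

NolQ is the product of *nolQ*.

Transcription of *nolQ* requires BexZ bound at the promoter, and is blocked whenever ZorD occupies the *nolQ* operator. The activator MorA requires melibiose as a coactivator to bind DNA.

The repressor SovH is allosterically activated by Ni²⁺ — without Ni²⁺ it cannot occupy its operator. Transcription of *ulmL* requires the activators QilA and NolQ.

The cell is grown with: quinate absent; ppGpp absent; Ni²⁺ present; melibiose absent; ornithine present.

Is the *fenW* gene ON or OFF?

Melibiose is absent, so MorA is inactive.
Quinate is absent, so QilA is active.
ppGpp is absent, so BexZ is active.
Ornithine is present, so ZorD is inactive.
No repressor is bound and BexZ is active, so *nolQ* is transcribed.
So NolQ is produced and active.
No repressor is bound and QilA and NolQ are active, so *ulmL* is transcribed.
So UlmL is produced and active.
Activator UlmL is present, so *fenW* is transcribed.

ON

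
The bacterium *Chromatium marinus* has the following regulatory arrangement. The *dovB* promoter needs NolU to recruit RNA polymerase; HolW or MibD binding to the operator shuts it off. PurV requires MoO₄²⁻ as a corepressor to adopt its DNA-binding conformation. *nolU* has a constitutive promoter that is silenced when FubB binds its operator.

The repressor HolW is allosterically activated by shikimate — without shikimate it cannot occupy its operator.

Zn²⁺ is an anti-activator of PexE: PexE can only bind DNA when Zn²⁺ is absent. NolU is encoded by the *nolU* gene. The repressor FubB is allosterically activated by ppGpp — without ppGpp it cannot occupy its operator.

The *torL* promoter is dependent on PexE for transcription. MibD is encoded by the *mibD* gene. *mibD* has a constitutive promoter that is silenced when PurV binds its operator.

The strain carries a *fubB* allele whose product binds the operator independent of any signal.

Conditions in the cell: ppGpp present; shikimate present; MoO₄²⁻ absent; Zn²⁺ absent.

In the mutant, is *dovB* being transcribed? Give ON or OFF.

FubB is constitutively active in this strain.
With repressor FubB bound, *nolU* is not transcribed.
So NolU is not produced.
Shikimate is present, so HolW is active.
MoO₄²⁻ is absent, so PurV is inactive.
With no repressor bound, *mibD* is transcribed.
So MibD is produced and active.
With repressor HolW bound, *dovB* is not transcribed.

OFF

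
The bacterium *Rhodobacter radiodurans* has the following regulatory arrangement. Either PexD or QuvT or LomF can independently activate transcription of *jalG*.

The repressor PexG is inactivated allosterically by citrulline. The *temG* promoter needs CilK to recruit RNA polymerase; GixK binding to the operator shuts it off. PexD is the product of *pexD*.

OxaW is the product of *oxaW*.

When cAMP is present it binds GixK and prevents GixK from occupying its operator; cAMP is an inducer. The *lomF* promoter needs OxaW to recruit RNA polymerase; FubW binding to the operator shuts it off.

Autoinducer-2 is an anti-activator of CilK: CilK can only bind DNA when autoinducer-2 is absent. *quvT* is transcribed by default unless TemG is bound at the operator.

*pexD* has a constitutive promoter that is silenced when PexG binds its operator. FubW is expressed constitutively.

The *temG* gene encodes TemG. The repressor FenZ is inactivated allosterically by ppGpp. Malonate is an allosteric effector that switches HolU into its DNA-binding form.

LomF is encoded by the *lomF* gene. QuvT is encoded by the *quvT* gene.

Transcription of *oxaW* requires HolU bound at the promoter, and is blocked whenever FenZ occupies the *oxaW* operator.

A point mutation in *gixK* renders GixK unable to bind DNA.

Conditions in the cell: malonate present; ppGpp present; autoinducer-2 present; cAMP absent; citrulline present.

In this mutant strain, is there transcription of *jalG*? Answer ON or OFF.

Citrulline is present, so PexG is inactive.
With no repressor bound, *pexD* is transcribed.
So PexD is produced and active.
GixK is non-functional in this strain, so it has no effect.
Autoinducer-2 is present, so CilK is inactive.
Required activator CilK is absent, so *temG* is not transcribed.
So TemG is not produced.
With no repressor bound, *quvT* is transcribed.
So QuvT is produced and active.
Malonate is present, so HolU is active.
ppGpp is present, so FenZ is inactive.
No repressor is bound and HolU is active, so *oxaW* is transcribed.
So OxaW is produced and active.
FubW is produced constitutively and is active.
With repressor FubW bound, *lomF* is not transcribed.
So LomF is not produced.
Activator PexD is present, so *jalG* is transcribed.

ON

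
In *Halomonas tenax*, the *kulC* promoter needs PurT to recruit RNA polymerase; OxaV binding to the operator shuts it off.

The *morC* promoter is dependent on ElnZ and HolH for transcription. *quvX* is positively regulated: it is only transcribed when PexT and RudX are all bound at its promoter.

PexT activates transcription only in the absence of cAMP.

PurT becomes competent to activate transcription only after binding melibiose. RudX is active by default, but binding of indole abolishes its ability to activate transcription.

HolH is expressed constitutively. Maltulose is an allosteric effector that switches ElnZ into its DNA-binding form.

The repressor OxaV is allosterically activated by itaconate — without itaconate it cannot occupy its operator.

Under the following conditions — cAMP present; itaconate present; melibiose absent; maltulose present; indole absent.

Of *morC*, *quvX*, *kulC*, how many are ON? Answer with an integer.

1

Maltulose is present, so ElnZ is active.
HolH is produced constitutively and is active.
No repressor is bound and ElnZ and HolH are active, so *morC* is transcribed.
→ *morC* is ON.
cAMP is present, so PexT is inactive.
Indole is absent, so RudX is active.
Required activator PexT is absent, so *quvX* is not transcribed.
→ *quvX* is OFF.
Itaconate is present, so OxaV is active.
Melibiose is absent, so PurT is inactive.
With repressor OxaV bound, *kulC* is not transcribed.
→ *kulC* is OFF.
1 of the 3 genes is transcribed.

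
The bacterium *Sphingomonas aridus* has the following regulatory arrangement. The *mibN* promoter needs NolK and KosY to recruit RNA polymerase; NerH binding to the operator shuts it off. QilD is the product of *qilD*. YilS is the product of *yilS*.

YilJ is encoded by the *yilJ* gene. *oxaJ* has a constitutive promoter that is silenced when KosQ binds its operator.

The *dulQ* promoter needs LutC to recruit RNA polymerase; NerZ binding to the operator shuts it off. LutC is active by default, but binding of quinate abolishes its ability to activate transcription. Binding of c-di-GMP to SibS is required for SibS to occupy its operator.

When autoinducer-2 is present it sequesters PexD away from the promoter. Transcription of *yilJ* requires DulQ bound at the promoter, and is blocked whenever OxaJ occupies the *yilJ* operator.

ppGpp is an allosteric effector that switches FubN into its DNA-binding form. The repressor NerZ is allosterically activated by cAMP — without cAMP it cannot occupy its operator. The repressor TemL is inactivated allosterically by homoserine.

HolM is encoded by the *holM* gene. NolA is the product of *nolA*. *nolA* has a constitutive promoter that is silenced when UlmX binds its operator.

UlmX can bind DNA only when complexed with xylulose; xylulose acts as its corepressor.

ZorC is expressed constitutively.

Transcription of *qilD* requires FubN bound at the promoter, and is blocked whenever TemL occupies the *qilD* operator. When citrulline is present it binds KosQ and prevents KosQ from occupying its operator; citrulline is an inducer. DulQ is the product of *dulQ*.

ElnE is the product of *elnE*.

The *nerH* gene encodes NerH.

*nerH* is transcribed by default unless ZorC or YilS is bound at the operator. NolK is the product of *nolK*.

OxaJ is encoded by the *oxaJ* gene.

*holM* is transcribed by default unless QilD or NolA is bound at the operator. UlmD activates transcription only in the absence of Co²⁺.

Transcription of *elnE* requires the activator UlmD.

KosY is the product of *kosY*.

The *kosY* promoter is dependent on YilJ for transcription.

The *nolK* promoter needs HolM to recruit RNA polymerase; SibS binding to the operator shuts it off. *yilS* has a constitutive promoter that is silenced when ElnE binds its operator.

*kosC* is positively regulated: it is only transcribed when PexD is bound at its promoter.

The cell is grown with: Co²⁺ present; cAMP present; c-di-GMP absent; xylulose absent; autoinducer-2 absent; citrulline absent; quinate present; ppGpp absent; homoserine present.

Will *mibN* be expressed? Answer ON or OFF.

OFF

ppGpp is absent, so FubN is inactive.
Homoserine is present, so TemL is inactive.
Required activator FubN is absent, so *qilD* is not transcribed.
So QilD is not produced.
Xylulose is absent, so UlmX is inactive.
With no repressor bound, *nolA* is transcribed.
So NolA is produced and active.
With repressor NolA bound, *holM* is not transcribed.
So HolM is not produced.
c-di-GMP is absent, so SibS is inactive.
Required activator HolM is absent, so *nolK* is not transcribed.
So NolK is not produced.
ZorC is produced constitutively and is active.
Co²⁺ is present, so UlmD is inactive.
Required activator UlmD is absent, so *elnE* is not transcribed.
So ElnE is not produced.
With no repressor bound, *yilS* is transcribed.
So YilS is produced and active.
With repressor ZorC bound, *nerH* is not transcribed.
So NerH is not produced.
Quinate is present, so LutC is inactive.
cAMP is present, so NerZ is active.
With repressor NerZ bound, *dulQ* is not transcribed.
So DulQ is not produced.
Citrulline is absent, so KosQ is active.
With repressor KosQ bound, *oxaJ* is not transcribed.
So OxaJ is not produced.
Required activator DulQ is absent, so *yilJ* is not transcribed.
So YilJ is not produced.
Required activator YilJ is absent, so *kosY* is not transcribed.
So KosY is not produced.
Required activator NolK is absent, so *mibN* is not transcribed.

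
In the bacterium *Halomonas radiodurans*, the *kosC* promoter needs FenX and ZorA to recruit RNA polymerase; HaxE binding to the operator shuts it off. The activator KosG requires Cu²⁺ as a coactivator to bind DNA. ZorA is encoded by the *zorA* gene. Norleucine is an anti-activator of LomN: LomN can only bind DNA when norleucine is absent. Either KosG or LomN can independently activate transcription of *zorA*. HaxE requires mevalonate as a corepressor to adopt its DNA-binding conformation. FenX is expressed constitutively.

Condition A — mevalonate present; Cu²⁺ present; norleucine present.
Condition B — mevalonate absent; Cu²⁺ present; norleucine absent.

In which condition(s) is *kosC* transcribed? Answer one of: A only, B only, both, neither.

B only

Condition A:
FenX is produced constitutively and is active.
Mevalonate is present, so HaxE is active.
Cu²⁺ is present, so KosG is active.
Norleucine is present, so LomN is inactive.
Activator KosG is present, so *zorA* is transcribed.
So ZorA is produced and active.
With repressor HaxE bound, *kosC* is not transcribed.
→ *kosC* is OFF in A.
Condition B:
FenX is produced constitutively and is active.
Mevalonate is absent, so HaxE is inactive.
Cu²⁺ is present, so KosG is active.
Norleucine is absent, so LomN is active.
Activator KosG is present, so *zorA* is transcribed.
So ZorA is produced and active.
No repressor is bound and FenX and ZorA are active, so *kosC* is transcribed.
→ *kosC* is ON in B.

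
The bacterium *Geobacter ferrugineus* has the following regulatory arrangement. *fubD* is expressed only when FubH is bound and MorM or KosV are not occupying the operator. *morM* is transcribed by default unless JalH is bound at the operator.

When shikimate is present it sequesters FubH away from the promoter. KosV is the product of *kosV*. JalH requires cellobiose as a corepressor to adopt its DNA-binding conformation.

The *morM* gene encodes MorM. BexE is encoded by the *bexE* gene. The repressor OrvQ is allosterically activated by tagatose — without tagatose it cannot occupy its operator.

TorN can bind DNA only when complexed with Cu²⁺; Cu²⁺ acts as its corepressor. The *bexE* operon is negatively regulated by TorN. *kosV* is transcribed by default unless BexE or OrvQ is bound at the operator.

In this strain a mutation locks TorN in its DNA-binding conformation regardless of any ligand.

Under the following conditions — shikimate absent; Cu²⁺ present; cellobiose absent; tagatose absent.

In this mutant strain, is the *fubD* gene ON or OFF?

Shikimate is absent, so FubH is active.
Cellobiose is absent, so JalH is inactive.
With no repressor bound, *morM* is transcribed.
So MorM is produced and active.
TorN is constitutively active in this strain.
With repressor TorN bound, *bexE* is not transcribed.
So BexE is not produced.
Tagatose is absent, so OrvQ is inactive.
With no repressor bound, *kosV* is transcribed.
So KosV is produced and active.
With repressor MorM bound, *fubD* is not transcribed.

OFF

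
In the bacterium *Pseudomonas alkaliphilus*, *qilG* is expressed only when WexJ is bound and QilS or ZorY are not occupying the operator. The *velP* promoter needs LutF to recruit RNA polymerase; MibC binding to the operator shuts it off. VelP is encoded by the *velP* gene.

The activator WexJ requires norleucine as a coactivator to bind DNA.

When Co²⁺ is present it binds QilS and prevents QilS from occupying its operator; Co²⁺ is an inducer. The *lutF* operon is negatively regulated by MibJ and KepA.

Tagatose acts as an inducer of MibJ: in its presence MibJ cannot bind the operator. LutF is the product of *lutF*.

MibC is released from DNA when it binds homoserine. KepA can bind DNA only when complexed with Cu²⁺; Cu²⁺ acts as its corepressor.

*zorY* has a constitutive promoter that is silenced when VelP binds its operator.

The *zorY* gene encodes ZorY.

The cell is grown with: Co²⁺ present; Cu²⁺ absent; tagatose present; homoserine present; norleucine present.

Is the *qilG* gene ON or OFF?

Co²⁺ is present, so QilS is inactive.
Norleucine is present, so WexJ is active.
Homoserine is present, so MibC is inactive.
Tagatose is present, so MibJ is inactive.
Cu²⁺ is absent, so KepA is inactive.
With no repressor bound, *lutF* is transcribed.
So LutF is produced and active.
No repressor is bound and LutF is active, so *velP* is transcribed.
So VelP is produced and active.
With repressor VelP bound, *zorY* is not transcribed.
So ZorY is not produced.
No repressor is bound and WexJ is active, so *qilG* is transcribed.

ON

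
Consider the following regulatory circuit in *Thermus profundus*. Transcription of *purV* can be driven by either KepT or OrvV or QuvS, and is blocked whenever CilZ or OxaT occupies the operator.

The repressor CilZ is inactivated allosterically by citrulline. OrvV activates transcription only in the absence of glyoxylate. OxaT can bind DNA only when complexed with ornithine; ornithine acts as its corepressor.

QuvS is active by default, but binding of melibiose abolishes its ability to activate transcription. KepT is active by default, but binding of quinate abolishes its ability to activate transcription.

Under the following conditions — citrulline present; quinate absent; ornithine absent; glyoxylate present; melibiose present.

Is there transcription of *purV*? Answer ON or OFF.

Citrulline is present, so CilZ is inactive.
Quinate is absent, so KepT is active.
Ornithine is absent, so OxaT is inactive.
Glyoxylate is present, so OrvV is inactive.
Melibiose is present, so QuvS is inactive.
Activator KepT is present, so *purV* is transcribed.

ON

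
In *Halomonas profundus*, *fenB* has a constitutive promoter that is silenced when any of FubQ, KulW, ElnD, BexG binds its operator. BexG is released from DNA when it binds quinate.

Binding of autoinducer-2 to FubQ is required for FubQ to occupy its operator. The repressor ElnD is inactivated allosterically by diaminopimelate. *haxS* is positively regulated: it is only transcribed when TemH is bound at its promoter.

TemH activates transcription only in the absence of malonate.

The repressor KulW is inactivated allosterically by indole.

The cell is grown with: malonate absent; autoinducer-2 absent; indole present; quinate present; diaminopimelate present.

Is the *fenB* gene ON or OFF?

Autoinducer-2 is absent, so FubQ is inactive.
Indole is present, so KulW is inactive.
Diaminopimelate is present, so ElnD is inactive.
Quinate is present, so BexG is inactive.
With no repressor bound, *fenB* is transcribed.

ON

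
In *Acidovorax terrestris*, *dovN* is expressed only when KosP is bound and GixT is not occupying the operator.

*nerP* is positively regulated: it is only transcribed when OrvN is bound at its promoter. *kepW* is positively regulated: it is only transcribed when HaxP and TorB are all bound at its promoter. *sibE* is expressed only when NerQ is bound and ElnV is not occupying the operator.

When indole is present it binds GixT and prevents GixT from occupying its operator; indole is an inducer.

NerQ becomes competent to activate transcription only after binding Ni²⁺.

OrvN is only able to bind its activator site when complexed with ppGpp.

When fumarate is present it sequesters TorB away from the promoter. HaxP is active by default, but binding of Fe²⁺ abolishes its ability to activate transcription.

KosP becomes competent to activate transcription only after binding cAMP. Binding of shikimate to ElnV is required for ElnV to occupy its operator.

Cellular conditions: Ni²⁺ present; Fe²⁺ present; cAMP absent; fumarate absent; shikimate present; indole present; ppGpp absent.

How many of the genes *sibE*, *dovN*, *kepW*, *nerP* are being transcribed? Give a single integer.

Ni²⁺ is present, so NerQ is active.
Shikimate is present, so ElnV is active.
With repressor ElnV bound, *sibE* is not transcribed.
→ *sibE* is OFF.
Indole is present, so GixT is inactive.
cAMP is absent, so KosP is inactive.
Required activator KosP is absent, so *dovN* is not transcribed.
→ *dovN* is OFF.
Fe²⁺ is present, so HaxP is inactive.
Fumarate is absent, so TorB is active.
Required activator HaxP is absent, so *kepW* is not transcribed.
→ *kepW* is OFF.
ppGpp is absent, so OrvN is inactive.
Required activator OrvN is absent, so *nerP* is not transcribed.
→ *nerP* is OFF.
0 of the 4 genes are transcribed.

0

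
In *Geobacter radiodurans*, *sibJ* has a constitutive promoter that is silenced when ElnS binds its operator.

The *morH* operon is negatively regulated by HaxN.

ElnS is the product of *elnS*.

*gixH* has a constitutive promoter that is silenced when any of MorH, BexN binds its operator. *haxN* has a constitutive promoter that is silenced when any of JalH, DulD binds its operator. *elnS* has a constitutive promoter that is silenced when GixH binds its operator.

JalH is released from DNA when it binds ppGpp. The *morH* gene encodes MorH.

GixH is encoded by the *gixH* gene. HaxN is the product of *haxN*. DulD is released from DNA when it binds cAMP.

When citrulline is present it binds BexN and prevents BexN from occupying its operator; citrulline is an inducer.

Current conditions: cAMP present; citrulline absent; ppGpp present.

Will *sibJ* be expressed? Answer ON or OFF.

ppGpp is present, so JalH is inactive.
cAMP is present, so DulD is inactive.
With no repressor bound, *haxN* is transcribed.
So HaxN is produced and active.
With repressor HaxN bound, *morH* is not transcribed.
So MorH is not produced.
Citrulline is absent, so BexN is active.
With repressor BexN bound, *gixH* is not transcribed.
So GixH is not produced.
With no repressor bound, *elnS* is transcribed.
So ElnS is produced and active.
With repressor ElnS bound, *sibJ* is not transcribed.

OFF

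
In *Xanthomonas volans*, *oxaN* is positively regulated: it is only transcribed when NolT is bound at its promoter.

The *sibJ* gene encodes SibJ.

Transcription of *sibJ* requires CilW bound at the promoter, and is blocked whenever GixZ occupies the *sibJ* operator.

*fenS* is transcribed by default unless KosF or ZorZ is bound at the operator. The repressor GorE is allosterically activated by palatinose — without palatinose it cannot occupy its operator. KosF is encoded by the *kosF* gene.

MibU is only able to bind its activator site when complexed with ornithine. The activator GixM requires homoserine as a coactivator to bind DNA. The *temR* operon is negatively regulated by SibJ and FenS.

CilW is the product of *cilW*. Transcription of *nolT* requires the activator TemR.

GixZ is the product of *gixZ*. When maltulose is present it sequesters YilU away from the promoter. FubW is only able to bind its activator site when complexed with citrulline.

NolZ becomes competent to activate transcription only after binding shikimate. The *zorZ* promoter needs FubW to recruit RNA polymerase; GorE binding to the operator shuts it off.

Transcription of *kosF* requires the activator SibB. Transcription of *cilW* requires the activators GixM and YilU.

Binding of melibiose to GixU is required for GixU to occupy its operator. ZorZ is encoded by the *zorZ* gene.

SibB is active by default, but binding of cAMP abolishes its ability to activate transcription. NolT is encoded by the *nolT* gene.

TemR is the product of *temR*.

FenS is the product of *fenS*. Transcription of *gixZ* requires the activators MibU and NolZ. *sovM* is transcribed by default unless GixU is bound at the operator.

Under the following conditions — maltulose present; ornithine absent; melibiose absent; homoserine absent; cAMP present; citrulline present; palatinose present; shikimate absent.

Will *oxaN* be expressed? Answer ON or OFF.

Ornithine is absent, so MibU is inactive.
Shikimate is absent, so NolZ is inactive.
Required activator MibU is absent, so *gixZ* is not transcribed.
So GixZ is not produced.
Homoserine is absent, so GixM is inactive.
Maltulose is present, so YilU is inactive.
Required activator GixM is absent, so *cilW* is not transcribed.
So CilW is not produced.
Required activator CilW is absent, so *sibJ* is not transcribed.
So SibJ is not produced.
cAMP is present, so SibB is inactive.
Required activator SibB is absent, so *kosF* is not transcribed.
So KosF is not produced.
Palatinose is present, so GorE is active.
Citrulline is present, so FubW is active.
With repressor GorE bound, *zorZ* is not transcribed.
So ZorZ is not produced.
With no repressor bound, *fenS* is transcribed.
So FenS is produced and active.
With repressor FenS bound, *temR* is not transcribed.
So TemR is not produced.
Required activator TemR is absent, so *nolT* is not transcribed.
So NolT is not produced.
Required activator NolT is absent, so *oxaN* is not transcribed.

OFF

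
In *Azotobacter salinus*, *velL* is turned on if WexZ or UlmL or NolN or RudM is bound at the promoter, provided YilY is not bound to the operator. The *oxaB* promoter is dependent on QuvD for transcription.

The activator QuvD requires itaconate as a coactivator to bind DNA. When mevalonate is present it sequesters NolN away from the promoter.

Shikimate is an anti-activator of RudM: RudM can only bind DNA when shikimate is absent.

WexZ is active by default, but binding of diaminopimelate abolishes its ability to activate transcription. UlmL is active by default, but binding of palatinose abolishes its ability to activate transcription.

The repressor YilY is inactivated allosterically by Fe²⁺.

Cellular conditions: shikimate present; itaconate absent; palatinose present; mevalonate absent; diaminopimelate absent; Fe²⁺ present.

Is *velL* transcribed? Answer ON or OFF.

Diaminopimelate is absent, so WexZ is active.
Palatinose is present, so UlmL is inactive.
Fe²⁺ is present, so YilY is inactive.
Mevalonate is absent, so NolN is active.
Shikimate is present, so RudM is inactive.
Activator WexZ is present, so *velL* is transcribed.

ON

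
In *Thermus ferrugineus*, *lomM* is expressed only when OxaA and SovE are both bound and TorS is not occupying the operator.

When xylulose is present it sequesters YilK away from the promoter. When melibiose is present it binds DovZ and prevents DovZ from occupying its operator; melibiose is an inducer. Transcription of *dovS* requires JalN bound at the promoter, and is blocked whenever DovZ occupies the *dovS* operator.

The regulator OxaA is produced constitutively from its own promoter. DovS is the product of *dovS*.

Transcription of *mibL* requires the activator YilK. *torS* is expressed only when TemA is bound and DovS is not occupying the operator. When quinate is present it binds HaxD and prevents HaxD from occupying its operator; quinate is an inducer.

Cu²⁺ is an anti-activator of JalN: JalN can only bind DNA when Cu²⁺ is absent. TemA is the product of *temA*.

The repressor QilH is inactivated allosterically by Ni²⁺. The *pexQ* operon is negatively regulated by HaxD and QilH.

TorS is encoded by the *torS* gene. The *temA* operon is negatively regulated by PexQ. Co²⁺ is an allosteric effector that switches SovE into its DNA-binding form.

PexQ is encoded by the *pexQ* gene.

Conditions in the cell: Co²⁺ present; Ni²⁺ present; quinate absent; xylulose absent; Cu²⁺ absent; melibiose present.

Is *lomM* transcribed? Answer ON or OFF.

Quinate is absent, so HaxD is active.
Ni²⁺ is present, so QilH is inactive.
With repressor HaxD bound, *pexQ* is not transcribed.
So PexQ is not produced.
With no repressor bound, *temA* is transcribed.
So TemA is produced and active.
Melibiose is present, so DovZ is inactive.
Cu²⁺ is absent, so JalN is active.
No repressor is bound and JalN is active, so *dovS* is transcribed.
So DovS is produced and active.
With repressor DovS bound, *torS* is not transcribed.
So TorS is not produced.
OxaA is produced constitutively and is active.
Co²⁺ is present, so SovE is active.
No repressor is bound and OxaA and SovE are active, so *lomM* is transcribed.

ON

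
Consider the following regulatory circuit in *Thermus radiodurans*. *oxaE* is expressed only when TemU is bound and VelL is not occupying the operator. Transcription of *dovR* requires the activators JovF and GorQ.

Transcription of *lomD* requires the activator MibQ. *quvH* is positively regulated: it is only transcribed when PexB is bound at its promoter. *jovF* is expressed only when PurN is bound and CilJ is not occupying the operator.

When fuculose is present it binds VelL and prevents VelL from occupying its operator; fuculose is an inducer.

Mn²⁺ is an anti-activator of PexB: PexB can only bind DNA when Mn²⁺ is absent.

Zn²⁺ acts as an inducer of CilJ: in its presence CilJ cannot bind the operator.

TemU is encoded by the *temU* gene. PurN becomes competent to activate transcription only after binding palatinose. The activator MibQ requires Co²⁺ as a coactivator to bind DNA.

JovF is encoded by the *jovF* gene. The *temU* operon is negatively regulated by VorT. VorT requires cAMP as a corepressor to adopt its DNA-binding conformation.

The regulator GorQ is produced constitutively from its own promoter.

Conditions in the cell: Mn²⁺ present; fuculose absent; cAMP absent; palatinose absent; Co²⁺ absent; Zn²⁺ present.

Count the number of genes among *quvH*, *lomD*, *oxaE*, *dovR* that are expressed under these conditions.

0

Mn²⁺ is present, so PexB is inactive.
Required activator PexB is absent, so *quvH* is not transcribed.
→ *quvH* is OFF.
Co²⁺ is absent, so MibQ is inactive.
Required activator MibQ is absent, so *lomD* is not transcribed.
→ *lomD* is OFF.
cAMP is absent, so VorT is inactive.
With no repressor bound, *temU* is transcribed.
So TemU is produced and active.
Fuculose is absent, so VelL is active.
With repressor VelL bound, *oxaE* is not transcribed.
→ *oxaE* is OFF.
Palatinose is absent, so PurN is inactive.
Zn²⁺ is present, so CilJ is inactive.
Required activator PurN is absent, so *jovF* is not transcribed.
So JovF is not produced.
GorQ is produced constitutively and is active.
Required activator JovF is absent, so *dovR* is not transcribed.
→ *dovR* is OFF.
0 of the 4 genes are transcribed.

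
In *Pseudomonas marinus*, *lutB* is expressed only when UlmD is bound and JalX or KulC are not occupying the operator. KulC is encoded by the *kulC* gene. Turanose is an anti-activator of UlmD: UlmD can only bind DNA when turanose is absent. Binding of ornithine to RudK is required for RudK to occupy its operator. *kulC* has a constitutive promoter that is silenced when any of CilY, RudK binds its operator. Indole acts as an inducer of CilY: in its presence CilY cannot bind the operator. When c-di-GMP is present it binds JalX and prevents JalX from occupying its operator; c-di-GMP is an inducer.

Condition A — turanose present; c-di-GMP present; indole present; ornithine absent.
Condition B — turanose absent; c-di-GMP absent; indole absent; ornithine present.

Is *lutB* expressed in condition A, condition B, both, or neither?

neither

Condition A:
Turanose is present, so UlmD is inactive.
c-di-GMP is present, so JalX is inactive.
Indole is present, so CilY is inactive.
Ornithine is absent, so RudK is inactive.
With no repressor bound, *kulC* is transcribed.
So KulC is produced and active.
With repressor KulC bound, *lutB* is not transcribed.
→ *lutB* is OFF in A.
Condition B:
Turanose is absent, so UlmD is active.
c-di-GMP is absent, so JalX is active.
Indole is absent, so CilY is active.
Ornithine is present, so RudK is active.
With repressor CilY bound, *kulC* is not transcribed.
So KulC is not produced.
With repressor JalX bound, *lutB* is not transcribed.
→ *lutB* is OFF in B.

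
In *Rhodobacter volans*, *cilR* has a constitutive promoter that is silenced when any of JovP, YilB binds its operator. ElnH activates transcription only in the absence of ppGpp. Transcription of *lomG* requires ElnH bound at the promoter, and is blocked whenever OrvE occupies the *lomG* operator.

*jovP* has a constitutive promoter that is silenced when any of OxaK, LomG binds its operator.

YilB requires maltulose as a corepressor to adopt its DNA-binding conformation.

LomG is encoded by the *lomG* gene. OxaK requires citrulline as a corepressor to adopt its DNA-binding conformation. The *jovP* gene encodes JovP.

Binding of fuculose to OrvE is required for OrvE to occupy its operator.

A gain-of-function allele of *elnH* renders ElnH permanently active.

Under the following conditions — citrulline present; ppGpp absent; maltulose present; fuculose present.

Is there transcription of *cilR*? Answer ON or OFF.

Citrulline is present, so OxaK is active.
ElnH is constitutively active in this strain.
Fuculose is present, so OrvE is active.
With repressor OrvE bound, *lomG* is not transcribed.
So LomG is not produced.
With repressor OxaK bound, *jovP* is not transcribed.
So JovP is not produced.
Maltulose is present, so YilB is active.
With repressor YilB bound, *cilR* is not transcribed.

OFF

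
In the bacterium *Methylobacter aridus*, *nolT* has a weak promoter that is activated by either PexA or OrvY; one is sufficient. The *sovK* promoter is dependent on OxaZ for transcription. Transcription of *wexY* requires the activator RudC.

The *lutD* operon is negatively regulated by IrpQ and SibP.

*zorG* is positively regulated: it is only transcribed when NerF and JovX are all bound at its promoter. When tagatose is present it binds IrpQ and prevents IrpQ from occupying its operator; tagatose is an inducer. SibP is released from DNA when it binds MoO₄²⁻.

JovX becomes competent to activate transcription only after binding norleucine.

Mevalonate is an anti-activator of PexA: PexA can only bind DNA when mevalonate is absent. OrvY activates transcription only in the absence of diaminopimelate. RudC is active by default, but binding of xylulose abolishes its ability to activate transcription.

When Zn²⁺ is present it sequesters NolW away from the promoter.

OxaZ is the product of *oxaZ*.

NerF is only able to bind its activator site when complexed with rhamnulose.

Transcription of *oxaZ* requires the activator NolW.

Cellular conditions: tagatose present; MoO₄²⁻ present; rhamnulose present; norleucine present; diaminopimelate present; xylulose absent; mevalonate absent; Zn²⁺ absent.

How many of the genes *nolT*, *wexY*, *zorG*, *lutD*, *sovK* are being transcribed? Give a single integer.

5

Mevalonate is absent, so PexA is active.
Diaminopimelate is present, so OrvY is inactive.
Activator PexA is present, so *nolT* is transcribed.
→ *nolT* is ON.
Xylulose is absent, so RudC is active.
No repressor is bound and RudC is active, so *wexY* is transcribed.
→ *wexY* is ON.
Rhamnulose is present, so NerF is active.
Norleucine is present, so JovX is active.
No repressor is bound and NerF and JovX are active, so *zorG* is transcribed.
→ *zorG* is ON.
Tagatose is present, so IrpQ is inactive.
MoO₄²⁻ is present, so SibP is inactive.
With no repressor bound, *lutD* is transcribed.
→ *lutD* is ON.
Zn²⁺ is absent, so NolW is active.
No repressor is bound and NolW is active, so *oxaZ* is transcribed.
So OxaZ is produced and active.
No repressor is bound and OxaZ is active, so *sovK* is transcribed.
→ *sovK* is ON.
5 of the 5 genes are transcribed.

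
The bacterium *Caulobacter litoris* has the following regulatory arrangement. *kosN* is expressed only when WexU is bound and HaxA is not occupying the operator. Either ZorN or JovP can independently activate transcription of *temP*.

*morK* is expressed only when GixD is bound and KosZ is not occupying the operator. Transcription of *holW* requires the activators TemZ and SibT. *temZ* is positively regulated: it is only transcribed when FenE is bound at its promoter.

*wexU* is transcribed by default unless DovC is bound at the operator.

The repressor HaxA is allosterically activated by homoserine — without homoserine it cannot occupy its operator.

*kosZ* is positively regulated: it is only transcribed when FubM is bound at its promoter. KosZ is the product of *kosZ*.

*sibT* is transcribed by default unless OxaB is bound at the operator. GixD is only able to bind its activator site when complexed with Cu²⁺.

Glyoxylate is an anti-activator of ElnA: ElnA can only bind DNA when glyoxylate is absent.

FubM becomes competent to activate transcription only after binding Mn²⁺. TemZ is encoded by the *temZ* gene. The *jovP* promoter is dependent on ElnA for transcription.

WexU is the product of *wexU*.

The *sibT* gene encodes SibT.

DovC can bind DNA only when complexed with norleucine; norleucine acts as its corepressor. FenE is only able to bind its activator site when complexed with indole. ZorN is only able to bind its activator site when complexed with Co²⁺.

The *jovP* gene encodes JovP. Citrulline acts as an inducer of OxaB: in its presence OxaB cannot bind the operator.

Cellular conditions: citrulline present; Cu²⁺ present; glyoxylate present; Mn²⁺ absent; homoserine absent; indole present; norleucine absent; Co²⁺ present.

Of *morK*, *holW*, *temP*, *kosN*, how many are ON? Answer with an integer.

4

Cu²⁺ is present, so GixD is active.
Mn²⁺ is absent, so FubM is inactive.
Required activator FubM is absent, so *kosZ* is not transcribed.
So KosZ is not produced.
No repressor is bound and GixD is active, so *morK* is transcribed.
→ *morK* is ON.
Indole is present, so FenE is active.
No repressor is bound and FenE is active, so *temZ* is transcribed.
So TemZ is produced and active.
Citrulline is present, so OxaB is inactive.
With no repressor bound, *sibT* is transcribed.
So SibT is produced and active.
No repressor is bound and TemZ and SibT are active, so *holW* is transcribed.
→ *holW* is ON.
Co²⁺ is present, so ZorN is active.
Glyoxylate is present, so ElnA is inactive.
Required activator ElnA is absent, so *jovP* is not transcribed.
So JovP is not produced.
Activator ZorN is present, so *temP* is transcribed.
→ *temP* is ON.
Norleucine is absent, so DovC is inactive.
With no repressor bound, *wexU* is transcribed.
So WexU is produced and active.
Homoserine is absent, so HaxA is inactive.
No repressor is bound and WexU is active, so *kosN* is transcribed.
→ *kosN* is ON.
4 of the 4 genes are transcribed.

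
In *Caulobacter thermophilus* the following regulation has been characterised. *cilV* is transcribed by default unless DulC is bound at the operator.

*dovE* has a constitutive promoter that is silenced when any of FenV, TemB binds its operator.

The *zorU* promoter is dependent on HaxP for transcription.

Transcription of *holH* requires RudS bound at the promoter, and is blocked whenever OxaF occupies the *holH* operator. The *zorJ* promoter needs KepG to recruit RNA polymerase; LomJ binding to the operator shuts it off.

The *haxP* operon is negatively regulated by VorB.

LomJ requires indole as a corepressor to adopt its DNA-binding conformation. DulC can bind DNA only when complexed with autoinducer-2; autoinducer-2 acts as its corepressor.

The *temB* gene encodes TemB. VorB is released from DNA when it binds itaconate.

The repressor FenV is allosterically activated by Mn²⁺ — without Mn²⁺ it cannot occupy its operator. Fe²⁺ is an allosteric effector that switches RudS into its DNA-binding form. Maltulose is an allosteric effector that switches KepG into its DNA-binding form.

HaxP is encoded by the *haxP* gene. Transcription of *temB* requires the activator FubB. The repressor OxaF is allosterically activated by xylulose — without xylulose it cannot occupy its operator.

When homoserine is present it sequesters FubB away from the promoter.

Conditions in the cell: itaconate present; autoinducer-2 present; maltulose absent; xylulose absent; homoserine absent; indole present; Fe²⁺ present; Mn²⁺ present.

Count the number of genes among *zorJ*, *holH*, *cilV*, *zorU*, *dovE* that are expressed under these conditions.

Indole is present, so LomJ is active.
Maltulose is absent, so KepG is inactive.
With repressor LomJ bound, *zorJ* is not transcribed.
→ *zorJ* is OFF.
Fe²⁺ is present, so RudS is active.
Xylulose is absent, so OxaF is inactive.
No repressor is bound and RudS is active, so *holH* is transcribed.
→ *holH* is ON.
Autoinducer-2 is present, so DulC is active.
With repressor DulC bound, *cilV* is not transcribed.
→ *cilV* is OFF.
Itaconate is present, so VorB is inactive.
With no repressor bound, *haxP* is transcribed.
So HaxP is produced and active.
No repressor is bound and HaxP is active, so *zorU* is transcribed.
→ *zorU* is ON.
Mn²⁺ is present, so FenV is active.
Homoserine is absent, so FubB is active.
No repressor is bound and FubB is active, so *temB* is transcribed.
So TemB is produced and active.
With repressor FenV bound, *dovE* is not transcribed.
→ *dovE* is OFF.
2 of the 5 genes are transcribed.

2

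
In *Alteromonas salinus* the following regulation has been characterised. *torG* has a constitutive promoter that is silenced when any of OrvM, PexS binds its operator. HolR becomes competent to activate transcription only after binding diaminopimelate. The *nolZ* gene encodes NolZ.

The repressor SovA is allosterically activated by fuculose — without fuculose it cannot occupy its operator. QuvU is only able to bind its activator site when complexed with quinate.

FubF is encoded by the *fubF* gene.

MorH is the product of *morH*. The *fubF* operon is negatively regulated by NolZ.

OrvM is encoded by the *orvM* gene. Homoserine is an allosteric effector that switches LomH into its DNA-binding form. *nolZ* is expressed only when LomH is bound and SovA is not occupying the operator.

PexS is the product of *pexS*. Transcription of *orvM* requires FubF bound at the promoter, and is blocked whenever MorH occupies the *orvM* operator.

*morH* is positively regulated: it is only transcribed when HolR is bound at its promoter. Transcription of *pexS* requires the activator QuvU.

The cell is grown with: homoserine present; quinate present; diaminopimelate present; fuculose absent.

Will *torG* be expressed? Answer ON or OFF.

Homoserine is present, so LomH is active.
Fuculose is absent, so SovA is inactive.
No repressor is bound and LomH is active, so *nolZ* is transcribed.
So NolZ is produced and active.
With repressor NolZ bound, *fubF* is not transcribed.
So FubF is not produced.
Diaminopimelate is present, so HolR is active.
No repressor is bound and HolR is active, so *morH* is transcribed.
So MorH is produced and active.
With repressor MorH bound, *orvM* is not transcribed.
So OrvM is not produced.
Quinate is present, so QuvU is active.
No repressor is bound and QuvU is active, so *pexS* is transcribed.
So PexS is produced and active.
With repressor PexS bound, *torG* is not transcribed.

OFF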